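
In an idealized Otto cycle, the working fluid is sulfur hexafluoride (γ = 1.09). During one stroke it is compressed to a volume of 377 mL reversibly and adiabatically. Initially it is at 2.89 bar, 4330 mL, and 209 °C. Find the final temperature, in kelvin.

Adiabatic: T₁V₁^(γ−1) = T₂V₂^(γ−1) ⇒ T₂ = T₁ (V₁/V₂)^(γ−1).
T₁ = 209 °C = 482.1 K.
T₂ = 482.1 × (4330/377)^(0.09) = 600.6 K.

T₂ ≈ 601 K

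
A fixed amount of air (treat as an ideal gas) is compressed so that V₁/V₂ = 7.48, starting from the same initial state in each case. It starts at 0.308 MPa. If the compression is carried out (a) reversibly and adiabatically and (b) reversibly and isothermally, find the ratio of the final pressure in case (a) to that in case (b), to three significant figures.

P_adiabatic / P_isothermal ≈ 2.24

For a diatomic ideal gas γ = 7/5.
Isothermal: P_b = P₁(V₁/V₂) = 0.308×7.48.
Adiabatic: P_a = P₁(V₁/V₂)^γ = 0.308×7.48^(7/5).
P_a/P_b = (V₁/V₂)^(γ−1) = 7.48^(2/5) = 2.236.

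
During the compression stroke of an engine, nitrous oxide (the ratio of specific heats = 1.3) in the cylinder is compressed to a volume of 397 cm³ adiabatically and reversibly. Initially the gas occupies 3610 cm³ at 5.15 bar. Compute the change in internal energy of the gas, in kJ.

ΔU ≈ 5.82 kJ

P₂ = P₁(V₁/V₂)^γ = 5.15×(3610/397)^(1.3) = 90.81 bar.
For a reversible adiabat, W_by_gas = (P₁V₁ − P₂V₂)/(γ−1).
W_by = (515000×0.00361 − 9.081×10^6×0.000397) / (0.3) = -5820 J.
Q = 0 ⇒ ΔU = −W_by = 5820 J.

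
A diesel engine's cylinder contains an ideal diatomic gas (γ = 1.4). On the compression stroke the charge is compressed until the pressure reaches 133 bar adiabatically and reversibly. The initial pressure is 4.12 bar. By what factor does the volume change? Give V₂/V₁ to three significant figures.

From PV^γ = const, V₂/V₁ = (P₁/P₂)^(1/γ).
V₂/V₁ = (4.12/133)^(0.714) = 0.08359.

V₂/V₁ ≈ 0.0836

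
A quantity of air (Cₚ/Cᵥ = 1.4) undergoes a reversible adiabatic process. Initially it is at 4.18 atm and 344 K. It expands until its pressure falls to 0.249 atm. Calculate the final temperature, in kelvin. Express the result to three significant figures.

T₂ ≈ 154 K

Adiabatic: T₂/T₁ = (P₂/P₁)^((γ−1)/γ).
T₂ = 344 × (0.249/4.18)^(0.286) = 153.7 K.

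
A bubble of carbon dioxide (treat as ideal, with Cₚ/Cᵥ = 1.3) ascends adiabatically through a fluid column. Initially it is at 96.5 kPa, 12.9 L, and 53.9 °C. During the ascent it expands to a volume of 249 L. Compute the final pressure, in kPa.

P₂ ≈ 2.06 kPa

Since PV^γ is constant along a reversible adiabat, P₂ = P₁ (V₁/V₂)^γ.
P₂ = 96.5 × (12.9/249)^(1.3) = 2.057 kPa.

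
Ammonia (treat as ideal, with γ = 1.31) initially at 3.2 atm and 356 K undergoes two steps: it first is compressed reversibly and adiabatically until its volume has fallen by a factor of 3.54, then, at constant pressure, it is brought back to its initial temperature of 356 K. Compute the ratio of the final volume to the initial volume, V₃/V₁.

V₃/V₁ ≈ 0.191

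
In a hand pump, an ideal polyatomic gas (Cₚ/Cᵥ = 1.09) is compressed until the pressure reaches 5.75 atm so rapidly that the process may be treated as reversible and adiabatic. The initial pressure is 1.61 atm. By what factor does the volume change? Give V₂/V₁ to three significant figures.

V₂/V₁ ≈ 0.311

From PV^γ = const, V₂/V₁ = (P₁/P₂)^(1/γ).
V₂/V₁ = (1.61/5.75)^(0.917) = 0.311.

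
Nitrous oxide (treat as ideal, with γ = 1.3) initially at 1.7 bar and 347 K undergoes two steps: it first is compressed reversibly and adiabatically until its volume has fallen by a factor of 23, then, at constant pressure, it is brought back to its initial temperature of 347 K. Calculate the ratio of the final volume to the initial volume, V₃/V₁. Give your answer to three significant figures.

Adiabatic step: V₂/V₁ = 0.04348; T₂ = T₁·23^(0.3) = 888.9 K.
Isobaric step: V₃/V₂ = T₃/T₂ = 347/888.9.
V₃/V₁ = (V₂/V₁)(V₃/V₂) = 0.04348 × (347/888.9) = 0.01697.

V₃/V₁ ≈ 0.0170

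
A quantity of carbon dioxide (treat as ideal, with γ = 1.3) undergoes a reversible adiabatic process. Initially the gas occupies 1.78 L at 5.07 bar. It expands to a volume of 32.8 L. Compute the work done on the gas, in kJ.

P₂ = P₁(V₁/V₂)^γ = 5.07×(1.78/32.8)^(1.3) = 0.1148 bar.
For a reversible adiabat, W_by_gas = (P₁V₁ − P₂V₂)/(γ−1).
W_by = (507000×0.00178 − 11480×0.0328) / (0.3) = 1753 J.
W_on_gas = −W_by = -1753 J.

W ≈ -1.75 kJ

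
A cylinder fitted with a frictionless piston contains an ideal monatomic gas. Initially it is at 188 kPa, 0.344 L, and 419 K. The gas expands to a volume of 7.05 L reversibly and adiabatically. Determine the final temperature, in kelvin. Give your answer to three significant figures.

Adiabatic: T₁V₁^(γ−1) = T₂V₂^(γ−1) ⇒ T₂ = T₁ (V₁/V₂)^(γ−1).
γ = 5/3 for a monatomic ideal gas.
T₂ = 419 × (0.344/7.05)^(2/3) = 55.95 K.

T₂ ≈ 55.9 K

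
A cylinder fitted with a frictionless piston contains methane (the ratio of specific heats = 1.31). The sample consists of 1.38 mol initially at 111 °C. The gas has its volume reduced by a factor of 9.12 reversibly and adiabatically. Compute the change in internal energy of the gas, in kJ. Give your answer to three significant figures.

ΔU ≈ 14.0 kJ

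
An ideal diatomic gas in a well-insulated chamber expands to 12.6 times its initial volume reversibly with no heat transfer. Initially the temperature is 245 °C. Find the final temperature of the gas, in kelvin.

Adiabatic: T₁V₁^(γ−1) = T₂V₂^(γ−1) ⇒ T₂ = T₁ (V₁/V₂)^(γ−1).
For a diatomic ideal gas γ = 7/5, so γ−1 = 2/5.
T₁ = 245 °C = 518.1 K.
T₂ = 518.1 × (1/12.6)^(2/5) = 188.1 K.

T₂ ≈ 188 K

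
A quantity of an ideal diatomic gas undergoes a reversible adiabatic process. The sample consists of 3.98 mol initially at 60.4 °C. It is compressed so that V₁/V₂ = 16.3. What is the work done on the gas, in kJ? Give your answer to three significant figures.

Adiabatic: T₁V₁^(γ−1) = T₂V₂^(γ−1) ⇒ T₂ = T₁ (V₁/V₂)^(γ−1).
γ = 7/5 for a diatomic ideal gas, so γ−1 = 2/5.
T₁ = 60.4 °C = 333.5 K.
T₂ = 333.5 × 16.3^(2/5) = 1019 K.
Q = 0, so ΔU = W_on_gas = nCᵥΔT with Cᵥ = R/(γ−1) = 20.79 J/(mol·K).
ΔU = 3.98 × 20.79 × (1019 − 333.5) = 56680 J.

W ≈ 56.7 kJ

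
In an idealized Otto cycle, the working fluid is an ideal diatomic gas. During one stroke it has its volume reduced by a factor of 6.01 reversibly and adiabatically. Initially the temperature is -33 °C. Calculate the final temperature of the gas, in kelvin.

T₂ ≈ 492 K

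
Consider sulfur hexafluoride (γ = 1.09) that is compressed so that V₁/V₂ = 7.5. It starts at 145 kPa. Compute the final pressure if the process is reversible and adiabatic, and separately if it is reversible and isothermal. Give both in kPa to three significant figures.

adiabatic: 1300 kPa; isothermal: 1090 kPa

Isothermal: P₂ = P₁(V₁/V₂) = 145×7.5 = 1088 kPa.
Adiabatic: P₂ = P₁(V₁/V₂)^γ = 145×7.5^(1.09) = 1304 kPa.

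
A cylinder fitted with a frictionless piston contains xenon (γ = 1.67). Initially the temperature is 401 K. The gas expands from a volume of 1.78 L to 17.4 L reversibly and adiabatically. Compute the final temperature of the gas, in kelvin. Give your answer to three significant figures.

For a reversible adiabat TV^(γ−1) is constant, so T₂ = T₁ (V₁/V₂)^(γ−1).
T₂ = 401 × (1.78/17.4)^(0.67) = 87.05 K.

T₂ ≈ 87.0 K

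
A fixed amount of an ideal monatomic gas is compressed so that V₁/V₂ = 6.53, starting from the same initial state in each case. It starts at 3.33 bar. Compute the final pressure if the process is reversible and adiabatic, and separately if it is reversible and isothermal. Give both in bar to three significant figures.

adiabatic: 76.0 bar; isothermal: 21.7 bar

For a monatomic ideal gas γ = 5/3.
Isothermal: P₂ = P₁(V₁/V₂) = 3.33×6.53 = 21.74 bar.
Adiabatic: P₂ = P₁(V₁/V₂)^γ = 3.33×6.53^(5/3) = 75.97 bar.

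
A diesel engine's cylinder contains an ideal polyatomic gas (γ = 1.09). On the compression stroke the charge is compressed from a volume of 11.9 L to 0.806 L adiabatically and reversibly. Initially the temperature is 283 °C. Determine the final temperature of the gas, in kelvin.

For a reversible adiabat TV^(γ−1) is constant, so T₂ = T₁ (V₁/V₂)^(γ−1).
T₁ = 283 °C = 556.1 K.
T₂ = 556.1 × (11.9/0.806)^(0.09) = 708.6 K.

T₂ ≈ 709 K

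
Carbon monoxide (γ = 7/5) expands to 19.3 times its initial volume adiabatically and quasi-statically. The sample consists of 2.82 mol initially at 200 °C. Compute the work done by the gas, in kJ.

W ≈ 19.2 kJ

Adiabatic: T₁V₁^(γ−1) = T₂V₂^(γ−1) ⇒ T₂ = T₁ (V₁/V₂)^(γ−1).
T₁ = 200 °C = 473.1 K.
T₂ = 473.1 × (1/19.3)^(2/5) = 144.8 K.
Q = 0, so ΔU = W_on_gas = nCᵥΔT with Cᵥ = R/(γ−1) = 20.79 J/(mol·K).
ΔU = 2.82 × 20.79 × (144.8 − 473.1) = -19250 J.
Work done by the gas = −ΔU = 19250 J.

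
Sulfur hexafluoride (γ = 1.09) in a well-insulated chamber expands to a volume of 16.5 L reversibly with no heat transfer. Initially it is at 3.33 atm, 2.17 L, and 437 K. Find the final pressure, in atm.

Adiabatic: P₁V₁^γ = P₂V₂^γ ⇒ P₂ = P₁ (V₁/V₂)^γ.
P₂ = 3.33 × (2.17/16.5)^(1.09) = 0.3649 atm.

P₂ ≈ 0.365 atm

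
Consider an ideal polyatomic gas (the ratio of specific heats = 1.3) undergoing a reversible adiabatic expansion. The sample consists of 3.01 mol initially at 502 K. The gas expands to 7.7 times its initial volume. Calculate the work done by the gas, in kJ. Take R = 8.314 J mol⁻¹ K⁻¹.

W ≈ 19.2 kJ

Adiabatic: T₁V₁^(γ−1) = T₂V₂^(γ−1) ⇒ T₂ = T₁ (V₁/V₂)^(γ−1).
T₂ = 502 × (1/7.7)^(0.3) = 272.1 K.
Q = 0, so ΔU = W_on_gas = nCᵥΔT with Cᵥ = R/(γ−1) = 27.71 J/(mol·K).
ΔU = 3.01 × 27.71 × (272.1 − 502) = -19180 J.
Work done by the gas = −ΔU = 19180 J.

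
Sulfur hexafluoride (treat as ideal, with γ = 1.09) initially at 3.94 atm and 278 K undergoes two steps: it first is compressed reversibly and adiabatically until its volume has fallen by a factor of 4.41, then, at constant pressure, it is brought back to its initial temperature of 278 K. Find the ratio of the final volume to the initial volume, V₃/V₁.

V₃/V₁ ≈ 0.198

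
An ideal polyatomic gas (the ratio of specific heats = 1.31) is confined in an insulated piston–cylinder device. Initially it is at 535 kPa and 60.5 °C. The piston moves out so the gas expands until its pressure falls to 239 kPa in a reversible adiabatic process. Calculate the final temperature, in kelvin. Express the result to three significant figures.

Adiabatic: T₂/T₁ = (P₂/P₁)^((γ−1)/γ).
T₁ = 60.5 °C = 333.6 K.
T₂ = 333.6 × (239/535)^(0.237) = 275.7 K.

T₂ ≈ 276 K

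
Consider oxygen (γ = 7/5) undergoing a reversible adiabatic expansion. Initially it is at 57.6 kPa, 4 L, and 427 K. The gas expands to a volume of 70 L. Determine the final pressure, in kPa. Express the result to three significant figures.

P₂ ≈ 1.05 kPa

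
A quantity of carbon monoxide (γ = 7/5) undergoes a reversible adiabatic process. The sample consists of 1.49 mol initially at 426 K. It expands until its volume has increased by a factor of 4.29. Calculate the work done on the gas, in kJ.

Adiabatic: T₁V₁^(γ−1) = T₂V₂^(γ−1) ⇒ T₂ = T₁ (V₁/V₂)^(γ−1).
T₂ = 426 × (1/4.29)^(2/5) = 237.9 K.
Q = 0, so ΔU = W_on_gas = nCᵥΔT with Cᵥ = R/(γ−1) = 20.79 J/(mol·K).
ΔU = 1.49 × 20.79 × (237.9 − 426) = -5825 J.

W ≈ -5.82 kJ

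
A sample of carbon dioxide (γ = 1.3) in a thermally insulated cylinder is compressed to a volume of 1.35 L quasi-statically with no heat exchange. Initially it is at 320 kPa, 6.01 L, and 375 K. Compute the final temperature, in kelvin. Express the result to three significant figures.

T₂ ≈ 587 K

For a reversible adiabat TV^(γ−1) is constant, so T₂ = T₁ (V₁/V₂)^(γ−1).
T₂ = 375 × (6.01/1.35)^(0.3) = 586.9 K.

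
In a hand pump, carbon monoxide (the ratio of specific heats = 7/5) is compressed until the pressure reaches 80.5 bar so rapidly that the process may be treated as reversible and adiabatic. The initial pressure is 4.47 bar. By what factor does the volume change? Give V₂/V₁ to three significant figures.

V₂/V₁ ≈ 0.127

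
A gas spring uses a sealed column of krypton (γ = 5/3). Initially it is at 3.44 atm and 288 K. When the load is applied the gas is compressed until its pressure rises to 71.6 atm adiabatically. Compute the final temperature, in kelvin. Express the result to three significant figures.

T₂ ≈ 970 K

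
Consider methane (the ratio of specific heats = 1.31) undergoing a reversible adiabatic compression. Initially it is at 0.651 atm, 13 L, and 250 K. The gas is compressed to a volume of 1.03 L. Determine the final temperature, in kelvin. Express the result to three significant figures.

T₂ ≈ 549 K

For a reversible adiabat TV^(γ−1) is constant, so T₂ = T₁ (V₁/V₂)^(γ−1).
T₂ = 250 × (13/1.03)^(0.31) = 548.6 K.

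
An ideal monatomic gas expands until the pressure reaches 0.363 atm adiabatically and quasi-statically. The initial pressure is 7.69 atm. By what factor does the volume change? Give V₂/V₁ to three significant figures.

V₂/V₁ ≈ 6.25

From PV^γ = const, V₂/V₁ = (P₁/P₂)^(1/γ).
For a monatomic ideal gas γ = 5/3.
V₂/V₁ = (7.69/0.363)^(3/5) = 6.246.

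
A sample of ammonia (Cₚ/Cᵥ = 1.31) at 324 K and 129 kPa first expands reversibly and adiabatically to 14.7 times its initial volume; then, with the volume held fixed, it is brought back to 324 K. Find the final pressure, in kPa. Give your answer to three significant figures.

Adiabatic step (PV^γ = const): P₂ = 129×(1/14.7)^(1.31) = 3.814 kPa; T₂ = 324×(1/14.7)^(0.31) = 140.8 K.
Isochoric: P₃ = P₂(T₃/T₂) = 3.814 × (324/140.8) = 8.776 kPa.

P₃ ≈ 8.78 kPa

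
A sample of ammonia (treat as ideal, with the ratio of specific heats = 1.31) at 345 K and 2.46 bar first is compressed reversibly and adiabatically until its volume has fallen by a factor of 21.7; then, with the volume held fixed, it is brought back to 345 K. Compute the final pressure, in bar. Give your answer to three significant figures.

P₃ ≈ 53.4 bar

Adiabatic step (PV^γ = const): P₂ = 2.46×21.7^(1.31) = 138.6 bar; T₂ = 345×21.7^(0.31) = 895.6 K.
Isochoric: P₃ = P₂(T₃/T₂) = 138.6 × (345/895.6) = 53.38 bar.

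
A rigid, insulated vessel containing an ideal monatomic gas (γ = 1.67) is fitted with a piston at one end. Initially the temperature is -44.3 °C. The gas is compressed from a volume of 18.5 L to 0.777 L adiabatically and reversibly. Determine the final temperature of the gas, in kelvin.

T₂ ≈ 1910 K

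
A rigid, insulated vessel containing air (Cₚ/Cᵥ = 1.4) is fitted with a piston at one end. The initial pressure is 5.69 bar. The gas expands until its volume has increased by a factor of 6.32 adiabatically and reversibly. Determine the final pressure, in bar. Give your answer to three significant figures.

P₂ ≈ 0.431 bar

Since PV^γ is constant along a reversible adiabat, P₂ = P₁ (V₁/V₂)^γ.
P₂ = 5.69 × (1/6.32)^(1.4) = 0.4306 bar.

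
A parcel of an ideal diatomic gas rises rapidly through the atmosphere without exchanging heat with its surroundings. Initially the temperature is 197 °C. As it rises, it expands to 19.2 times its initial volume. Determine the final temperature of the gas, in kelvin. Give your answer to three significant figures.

T₂ ≈ 144 K

Adiabatic: T₁V₁^(γ−1) = T₂V₂^(γ−1) ⇒ T₂ = T₁ (V₁/V₂)^(γ−1).
For a diatomic ideal gas γ = 7/5, so γ−1 = 2/5.
T₁ = 197 °C = 470.1 K.
T₂ = 470.1 × (1/19.2)^(2/5) = 144.2 K.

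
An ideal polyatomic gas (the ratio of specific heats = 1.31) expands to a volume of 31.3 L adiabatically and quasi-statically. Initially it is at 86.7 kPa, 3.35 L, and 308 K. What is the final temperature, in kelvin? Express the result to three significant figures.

T₂ ≈ 154 K

For a reversible adiabat TV^(γ−1) is constant, so T₂ = T₁ (V₁/V₂)^(γ−1).
T₂ = 308 × (3.35/31.3)^(0.31) = 154.1 K.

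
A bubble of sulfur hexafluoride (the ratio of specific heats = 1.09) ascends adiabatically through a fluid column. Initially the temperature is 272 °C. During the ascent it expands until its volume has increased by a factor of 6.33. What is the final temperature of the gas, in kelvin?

For a reversible adiabat TV^(γ−1) is constant, so T₂ = T₁ (V₁/V₂)^(γ−1).
T₁ = 272 °C = 545.1 K.
T₂ = 545.1 × (1/6.33)^(0.09) = 461.7 K.

T₂ ≈ 462 K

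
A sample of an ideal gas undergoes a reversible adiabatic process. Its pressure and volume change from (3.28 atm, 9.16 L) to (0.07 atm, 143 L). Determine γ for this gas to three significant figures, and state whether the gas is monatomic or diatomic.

γ ≈ 1.40; diatomic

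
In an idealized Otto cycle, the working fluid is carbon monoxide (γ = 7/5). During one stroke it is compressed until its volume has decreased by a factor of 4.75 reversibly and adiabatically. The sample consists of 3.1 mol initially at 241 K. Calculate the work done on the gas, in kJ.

Adiabatic: T₁V₁^(γ−1) = T₂V₂^(γ−1) ⇒ T₂ = T₁ (V₁/V₂)^(γ−1).
T₂ = 241 × 4.75^(2/5) = 449.5 K.
Q = 0, so ΔU = W_on_gas = nCᵥΔT with Cᵥ = R/(γ−1) = 20.79 J/(mol·K).
ΔU = 3.1 × 20.79 × (449.5 − 241) = 13430 J.

W ≈ 13.4 kJ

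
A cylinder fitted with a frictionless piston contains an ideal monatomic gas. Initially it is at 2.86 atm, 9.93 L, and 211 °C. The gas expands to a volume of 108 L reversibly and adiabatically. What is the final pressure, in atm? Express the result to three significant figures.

P₂ ≈ 0.0536 atm

Adiabatic: P₁V₁^γ = P₂V₂^γ ⇒ P₂ = P₁ (V₁/V₂)^γ.
γ = 5/3 for a monatomic ideal gas.
P₂ = 2.86 × (9.93/108)^(5/3) = 0.05357 atm.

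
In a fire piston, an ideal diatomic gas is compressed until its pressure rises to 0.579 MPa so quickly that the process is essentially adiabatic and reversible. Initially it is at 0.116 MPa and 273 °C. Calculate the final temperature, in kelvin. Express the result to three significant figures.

T₂ ≈ 865 K

Along an adiabat T P^((1−γ)/γ) is constant, so T₂ = T₁ (P₂/P₁)^((γ−1)/γ).
For a diatomic ideal gas γ = 7/5, so (γ−1)/γ = 2/7.
T₁ = 273 °C = 546.1 K.
T₂ = 546.1 × (0.579/0.116)^(2/7) = 864.6 K.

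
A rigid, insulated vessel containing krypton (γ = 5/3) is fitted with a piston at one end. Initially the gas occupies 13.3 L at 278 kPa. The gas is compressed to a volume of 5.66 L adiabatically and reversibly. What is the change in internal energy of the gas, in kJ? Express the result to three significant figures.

ΔU ≈ 4.26 kJ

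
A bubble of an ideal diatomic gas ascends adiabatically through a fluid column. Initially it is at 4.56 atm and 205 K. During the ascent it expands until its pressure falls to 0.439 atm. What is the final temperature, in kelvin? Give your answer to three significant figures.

T₂ ≈ 105 K

Along an adiabat T P^((1−γ)/γ) is constant, so T₂ = T₁ (P₂/P₁)^((γ−1)/γ).
For a diatomic ideal gas γ = 7/5, so (γ−1)/γ = 2/7.
T₂ = 205 × (0.439/4.56)^(2/7) = 105 K.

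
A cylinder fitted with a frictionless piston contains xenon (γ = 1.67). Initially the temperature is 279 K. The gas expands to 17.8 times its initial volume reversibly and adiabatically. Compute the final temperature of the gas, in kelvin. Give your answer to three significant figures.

Adiabatic: T₁V₁^(γ−1) = T₂V₂^(γ−1) ⇒ T₂ = T₁ (V₁/V₂)^(γ−1).
T₂ = 279 × (1/17.8)^(0.67) = 40.53 K.

T₂ ≈ 40.5 K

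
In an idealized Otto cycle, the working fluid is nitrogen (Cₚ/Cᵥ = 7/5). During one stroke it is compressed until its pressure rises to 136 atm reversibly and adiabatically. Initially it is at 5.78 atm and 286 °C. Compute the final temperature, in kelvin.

Along an adiabat T P^((1−γ)/γ) is constant, so T₂ = T₁ (P₂/P₁)^((γ−1)/γ).
T₁ = 286 °C = 559.1 K.
T₂ = 559.1 × (136/5.78)^(2/7) = 1379 K.

T₂ ≈ 1380 K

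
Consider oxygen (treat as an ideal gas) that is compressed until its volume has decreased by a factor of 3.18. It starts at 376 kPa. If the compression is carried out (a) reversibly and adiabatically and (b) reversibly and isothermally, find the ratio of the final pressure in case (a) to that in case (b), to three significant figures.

P_adiabatic / P_isothermal ≈ 1.59

For a diatomic ideal gas γ = 7/5.
Isothermal: P_b = P₁(V₁/V₂) = 376×3.18.
Adiabatic: P_a = P₁(V₁/V₂)^γ = 376×3.18^(7/5).
P_a/P_b = (V₁/V₂)^(γ−1) = 3.18^(2/5) = 1.588.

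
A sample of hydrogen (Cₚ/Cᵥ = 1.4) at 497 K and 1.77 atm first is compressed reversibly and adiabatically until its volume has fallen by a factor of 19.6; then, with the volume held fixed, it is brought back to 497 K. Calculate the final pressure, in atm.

P₃ ≈ 34.7 atm

Adiabatic step (PV^γ = const): P₂ = 1.77×19.6^(1.4) = 114.1 atm; T₂ = 497×19.6^(0.4) = 1634 K.
Isochoric: P₃ = P₂(T₃/T₂) = 114.1 × (497/1634) = 34.69 atm.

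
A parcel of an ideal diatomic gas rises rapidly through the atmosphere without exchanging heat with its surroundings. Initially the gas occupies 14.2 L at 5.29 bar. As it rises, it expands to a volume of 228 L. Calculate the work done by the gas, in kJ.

γ = 7/5 for a diatomic ideal gas.
P₂ = P₁(V₁/V₂)^γ = 5.29×(14.2/228)^(7/5) = 0.1085 bar.
For a reversible adiabat, W_by_gas = (P₁V₁ − P₂V₂)/(γ−1).
W_by = (529000×0.0142 − 10850×0.228) / (2/5) = 12590 J.

W ≈ 12.6 kJ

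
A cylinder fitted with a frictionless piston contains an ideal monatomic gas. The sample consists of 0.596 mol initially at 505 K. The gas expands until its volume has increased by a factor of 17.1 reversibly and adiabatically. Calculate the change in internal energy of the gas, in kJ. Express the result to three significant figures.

ΔU ≈ -3.19 kJ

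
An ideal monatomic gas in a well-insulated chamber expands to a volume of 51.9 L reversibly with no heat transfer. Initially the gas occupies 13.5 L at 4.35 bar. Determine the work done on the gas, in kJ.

W ≈ -5.22 kJ

γ = 5/3 for a monatomic ideal gas.
P₂ = P₁(V₁/V₂)^γ = 4.35×(13.5/51.9)^(5/3) = 0.4611 bar.
For a reversible adiabat, W_by_gas = (P₁V₁ − P₂V₂)/(γ−1).
W_by = (435000×0.0135 − 46110×0.0519) / (2/3) = 5219 J.
W_on_gas = −W_by = -5219 J.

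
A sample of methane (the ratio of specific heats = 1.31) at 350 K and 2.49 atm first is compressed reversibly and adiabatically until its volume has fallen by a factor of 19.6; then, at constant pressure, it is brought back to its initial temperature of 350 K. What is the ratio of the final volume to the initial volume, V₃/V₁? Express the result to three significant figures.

Adiabatic step: V₂/V₁ = 0.05102; T₂ = T₁·19.6^(0.31) = 880.4 K.
Isobaric step: V₃/V₂ = T₃/T₂ = 350/880.4.
V₃/V₁ = (V₂/V₁)(V₃/V₂) = 0.05102 × (350/880.4) = 0.02028.

V₃/V₁ ≈ 0.0203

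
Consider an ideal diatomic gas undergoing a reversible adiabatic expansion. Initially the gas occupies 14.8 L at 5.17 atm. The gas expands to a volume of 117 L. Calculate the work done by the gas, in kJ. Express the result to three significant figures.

γ = 7/5 for a diatomic ideal gas.
P₂ = P₁(V₁/V₂)^γ = 5.17×(14.8/117)^(7/5) = 0.286 atm.
For a reversible adiabat, W_by_gas = (P₁V₁ − P₂V₂)/(γ−1).
W_by = (523900×0.0148 − 28980×0.117) / (2/5) = 10910 J.

W ≈ 10.9 kJ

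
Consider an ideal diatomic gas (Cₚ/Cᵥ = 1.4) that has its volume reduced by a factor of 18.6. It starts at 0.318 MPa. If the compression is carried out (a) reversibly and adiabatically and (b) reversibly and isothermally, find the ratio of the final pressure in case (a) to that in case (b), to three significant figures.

Isothermal: P_b = P₁(V₁/V₂) = 0.318×18.6.
Adiabatic: P_a = P₁(V₁/V₂)^γ = 0.318×18.6^(1.4).
P_a/P_b = (V₁/V₂)^(γ−1) = 18.6^(0.4) = 3.22.

P_adiabatic / P_isothermal ≈ 3.22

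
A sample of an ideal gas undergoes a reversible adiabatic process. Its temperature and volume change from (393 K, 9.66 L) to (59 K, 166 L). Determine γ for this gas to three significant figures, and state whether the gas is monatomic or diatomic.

γ ≈ 1.67; monatomic

TV^(γ−1) = const ⇒ γ − 1 = ln(T₂/T₁) / ln(V₁/V₂).
γ = 1 + ln(59/393) / ln(9.66/166) = 1.667.
γ ≈ 1.67 is close to 5/3, so the gas is monatomic.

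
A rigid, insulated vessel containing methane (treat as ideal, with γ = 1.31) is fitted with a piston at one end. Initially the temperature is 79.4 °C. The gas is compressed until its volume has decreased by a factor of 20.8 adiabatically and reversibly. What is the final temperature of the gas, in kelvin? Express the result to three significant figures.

For a reversible adiabat TV^(γ−1) is constant, so T₂ = T₁ (V₁/V₂)^(γ−1).
T₁ = 79.4 °C = 352.5 K.
T₂ = 352.5 × 20.8^(0.31) = 903.3 K.

T₂ ≈ 903 K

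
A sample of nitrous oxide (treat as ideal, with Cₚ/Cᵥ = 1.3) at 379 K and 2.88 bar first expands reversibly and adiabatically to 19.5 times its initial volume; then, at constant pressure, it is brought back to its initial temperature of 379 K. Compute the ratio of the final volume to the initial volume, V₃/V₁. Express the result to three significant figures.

Adiabatic step: V₂/V₁ = 19.5; T₂ = T₁·(1/19.5)^(0.3) = 155.5 K.
Isobaric step: V₃/V₂ = T₃/T₂ = 379/155.5.
V₃/V₁ = (V₂/V₁)(V₃/V₂) = 19.5 × (379/155.5) = 47.54.

V₃/V₁ ≈ 47.5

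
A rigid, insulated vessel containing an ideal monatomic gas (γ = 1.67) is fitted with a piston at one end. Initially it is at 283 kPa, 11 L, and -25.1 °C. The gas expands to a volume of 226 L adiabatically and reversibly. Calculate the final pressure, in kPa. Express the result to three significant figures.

P₂ ≈ 1.82 kPa

Since PV^γ is constant along a reversible adiabat, P₂ = P₁ (V₁/V₂)^γ.
P₂ = 283 × (11/226)^(1.67) = 1.818 kPa.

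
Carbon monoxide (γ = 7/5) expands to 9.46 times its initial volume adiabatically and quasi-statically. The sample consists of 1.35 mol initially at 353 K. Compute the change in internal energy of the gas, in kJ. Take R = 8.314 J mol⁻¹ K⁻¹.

ΔU ≈ -5.87 kJ

For a reversible adiabat TV^(γ−1) is constant, so T₂ = T₁ (V₁/V₂)^(γ−1).
T₂ = 353 × (1/9.46)^(2/5) = 143.7 K.
Q = 0, so ΔU = W_on_gas = nCᵥΔT with Cᵥ = R/(γ−1) = 20.79 J/(mol·K).
ΔU = 1.35 × 20.79 × (143.7 − 353) = -5873 J.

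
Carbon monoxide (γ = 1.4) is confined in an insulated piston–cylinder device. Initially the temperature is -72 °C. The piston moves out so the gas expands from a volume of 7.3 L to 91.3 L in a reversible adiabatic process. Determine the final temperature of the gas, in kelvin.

T₂ ≈ 73.2 K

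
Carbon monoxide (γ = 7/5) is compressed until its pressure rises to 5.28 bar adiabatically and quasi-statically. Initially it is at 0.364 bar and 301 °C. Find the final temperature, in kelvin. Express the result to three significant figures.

Adiabatic: T₂/T₁ = (P₂/P₁)^((γ−1)/γ).
T₁ = 301 °C = 574.1 K.
T₂ = 574.1 × (5.28/0.364)^(2/7) = 1233 K.

T₂ ≈ 1230 K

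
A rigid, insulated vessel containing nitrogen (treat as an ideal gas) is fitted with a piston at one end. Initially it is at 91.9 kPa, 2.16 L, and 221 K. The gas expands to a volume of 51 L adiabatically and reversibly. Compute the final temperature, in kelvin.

Adiabatic: T₁V₁^(γ−1) = T₂V₂^(γ−1) ⇒ T₂ = T₁ (V₁/V₂)^(γ−1).
γ = 7/5 for a diatomic ideal gas.
T₂ = 221 × (2.16/51)^(2/5) = 62.39 K.

T₂ ≈ 62.4 K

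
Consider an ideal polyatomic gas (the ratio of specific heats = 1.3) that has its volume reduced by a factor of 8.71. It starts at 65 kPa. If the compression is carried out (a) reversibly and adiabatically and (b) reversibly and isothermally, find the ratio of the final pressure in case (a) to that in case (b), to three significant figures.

P_adiabatic / P_isothermal ≈ 1.91

Isothermal: P_b = P₁(V₁/V₂) = 65×8.71.
Adiabatic: P_a = P₁(V₁/V₂)^γ = 65×8.71^(1.3).
P_a/P_b = (V₁/V₂)^(γ−1) = 8.71^(0.3) = 1.914.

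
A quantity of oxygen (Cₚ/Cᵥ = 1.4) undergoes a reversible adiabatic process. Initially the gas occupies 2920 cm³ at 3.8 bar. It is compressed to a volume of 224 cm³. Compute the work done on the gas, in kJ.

W ≈ 4.97 kJ

P₂ = P₁(V₁/V₂)^γ = 3.8×(2920/224)^(1.4) = 138.3 bar.
For a reversible adiabat, W_by_gas = (P₁V₁ − P₂V₂)/(γ−1).
W_by = (380000×0.00292 − 1.383×10^7×0.000224) / (0.4) = -4973 J.
W_on_gas = −W_by = 4973 J.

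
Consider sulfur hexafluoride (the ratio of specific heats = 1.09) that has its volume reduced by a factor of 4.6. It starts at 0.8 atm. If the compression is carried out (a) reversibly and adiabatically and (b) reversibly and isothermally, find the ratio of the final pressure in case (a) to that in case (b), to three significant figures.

P_adiabatic / P_isothermal ≈ 1.15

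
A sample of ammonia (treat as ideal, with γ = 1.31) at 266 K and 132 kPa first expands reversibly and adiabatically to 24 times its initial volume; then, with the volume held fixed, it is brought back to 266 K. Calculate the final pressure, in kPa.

Adiabatic step (PV^γ = const): P₂ = 132×(1/24)^(1.31) = 2.054 kPa; T₂ = 266×(1/24)^(0.31) = 99.32 K.
Isochoric: P₃ = P₂(T₃/T₂) = 2.054 × (266/99.32) = 5.5 kPa.

P₃ ≈ 5.50 kPa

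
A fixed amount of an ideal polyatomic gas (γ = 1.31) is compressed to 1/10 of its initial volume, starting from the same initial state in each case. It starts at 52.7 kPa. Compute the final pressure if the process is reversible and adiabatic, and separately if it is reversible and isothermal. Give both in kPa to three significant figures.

Isothermal: P₂ = P₁(V₁/V₂) = 52.7×10 = 527 kPa.
Adiabatic: P₂ = P₁(V₁/V₂)^γ = 52.7×10^(1.31) = 1076 kPa.

adiabatic: 1080 kPa; isothermal: 527 kPa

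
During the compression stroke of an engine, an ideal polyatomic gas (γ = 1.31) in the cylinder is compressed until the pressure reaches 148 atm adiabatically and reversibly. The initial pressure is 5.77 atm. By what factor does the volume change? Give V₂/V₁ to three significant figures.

From PV^γ = const, V₂/V₁ = (P₁/P₂)^(1/γ).
V₂/V₁ = (5.77/148)^(0.763) = 0.08402.

V₂/V₁ ≈ 0.0840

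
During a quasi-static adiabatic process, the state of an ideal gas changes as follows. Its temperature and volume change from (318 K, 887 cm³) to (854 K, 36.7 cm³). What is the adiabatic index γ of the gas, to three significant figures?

TV^(γ−1) = const ⇒ γ − 1 = ln(T₂/T₁) / ln(V₁/V₂).
γ = 1 + ln(854/318) / ln(887/36.7) = 1.31.

γ ≈ 1.31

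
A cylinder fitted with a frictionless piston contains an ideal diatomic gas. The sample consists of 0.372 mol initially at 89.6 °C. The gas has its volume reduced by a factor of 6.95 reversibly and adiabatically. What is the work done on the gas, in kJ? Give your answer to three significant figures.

W ≈ 3.29 kJ

For a reversible adiabat TV^(γ−1) is constant, so T₂ = T₁ (V₁/V₂)^(γ−1).
γ = 7/5 for a diatomic ideal gas, so γ−1 = 2/5.
T₁ = 89.6 °C = 362.8 K.
T₂ = 362.8 × 6.95^(2/5) = 787.8 K.
Q = 0, so ΔU = W_on_gas = nCᵥΔT with Cᵥ = R/(γ−1) = 20.79 J/(mol·K).
ΔU = 0.372 × 20.79 × (787.8 − 362.8) = 3286 J.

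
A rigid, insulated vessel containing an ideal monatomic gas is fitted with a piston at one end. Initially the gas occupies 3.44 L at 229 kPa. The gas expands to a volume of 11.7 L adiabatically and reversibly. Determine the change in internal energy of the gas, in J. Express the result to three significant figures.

γ = 5/3 for a monatomic ideal gas.
P₂ = P₁(V₁/V₂)^γ = 229×(3.44/11.7)^(5/3) = 29.77 kPa.
For a reversible adiabat, W_by_gas = (P₁V₁ − P₂V₂)/(γ−1).
W_by = (229000×0.00344 − 29770×0.0117) / (2/3) = 659.2 J.
Q = 0 ⇒ ΔU = −W_by = -659.2 J.

ΔU ≈ -659 J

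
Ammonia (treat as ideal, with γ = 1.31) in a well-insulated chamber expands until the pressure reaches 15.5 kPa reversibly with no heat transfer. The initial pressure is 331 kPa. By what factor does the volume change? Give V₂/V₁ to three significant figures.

V₂/V₁ ≈ 10.3

From PV^γ = const, V₂/V₁ = (P₁/P₂)^(1/γ).
V₂/V₁ = (331/15.5)^(0.763) = 10.35.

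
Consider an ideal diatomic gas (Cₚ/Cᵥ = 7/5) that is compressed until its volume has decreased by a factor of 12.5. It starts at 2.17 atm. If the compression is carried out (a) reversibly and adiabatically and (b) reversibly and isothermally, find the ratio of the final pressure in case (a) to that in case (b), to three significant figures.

P_adiabatic / P_isothermal ≈ 2.75

Isothermal: P_b = P₁(V₁/V₂) = 2.17×12.5.
Adiabatic: P_a = P₁(V₁/V₂)^γ = 2.17×12.5^(7/5).
P_a/P_b = (V₁/V₂)^(γ−1) = 12.5^(2/5) = 2.746.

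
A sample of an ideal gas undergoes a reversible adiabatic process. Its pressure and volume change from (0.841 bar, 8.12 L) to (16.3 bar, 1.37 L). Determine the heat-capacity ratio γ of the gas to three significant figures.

γ ≈ 1.67

PV^γ = const ⇒ γ = ln(P₂/P₁) / ln(V₁/V₂).
γ = ln(16.3/0.841) / ln(8.12/1.37) = 1.666.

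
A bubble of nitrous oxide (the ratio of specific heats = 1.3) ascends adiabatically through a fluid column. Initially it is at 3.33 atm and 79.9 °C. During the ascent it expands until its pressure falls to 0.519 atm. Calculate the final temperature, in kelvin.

T₂ ≈ 230 K

Adiabatic: T₂/T₁ = (P₂/P₁)^((γ−1)/γ).
T₁ = 79.9 °C = 353 K.
T₂ = 353 × (0.519/3.33)^(0.231) = 229.9 K.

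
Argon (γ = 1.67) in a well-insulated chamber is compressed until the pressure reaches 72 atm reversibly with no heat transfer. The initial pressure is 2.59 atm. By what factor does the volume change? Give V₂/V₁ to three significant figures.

V₂/V₁ ≈ 0.137

From PV^γ = const, V₂/V₁ = (P₁/P₂)^(1/γ).
V₂/V₁ = (2.59/72)^(0.599) = 0.1366.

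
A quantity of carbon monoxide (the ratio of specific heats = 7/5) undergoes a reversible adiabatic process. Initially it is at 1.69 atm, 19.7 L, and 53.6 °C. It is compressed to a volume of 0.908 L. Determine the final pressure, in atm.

Adiabatic: P₁V₁^γ = P₂V₂^γ ⇒ P₂ = P₁ (V₁/V₂)^γ.
P₂ = 1.69 × (19.7/0.908)^(7/5) = 125.6 atm.

P₂ ≈ 126 atm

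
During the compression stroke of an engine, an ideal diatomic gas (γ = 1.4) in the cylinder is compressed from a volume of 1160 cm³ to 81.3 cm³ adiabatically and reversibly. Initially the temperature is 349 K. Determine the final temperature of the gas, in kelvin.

Adiabatic: T₁V₁^(γ−1) = T₂V₂^(γ−1) ⇒ T₂ = T₁ (V₁/V₂)^(γ−1).
T₂ = 349 × (1160/81.3)^(0.4) = 1011 K.

T₂ ≈ 1010 K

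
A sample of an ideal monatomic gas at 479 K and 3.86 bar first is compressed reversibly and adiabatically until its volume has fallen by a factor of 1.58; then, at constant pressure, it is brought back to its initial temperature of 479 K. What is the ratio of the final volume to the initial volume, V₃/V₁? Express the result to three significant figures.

For a monatomic ideal gas γ = 5/3.
Adiabatic step: V₂/V₁ = 0.6329; T₂ = T₁·1.58^(2/3) = 649.8 K.
Isobaric step: V₃/V₂ = T₃/T₂ = 479/649.8.
V₃/V₁ = (V₂/V₁)(V₃/V₂) = 0.6329 × (479/649.8) = 0.4666.

V₃/V₁ ≈ 0.467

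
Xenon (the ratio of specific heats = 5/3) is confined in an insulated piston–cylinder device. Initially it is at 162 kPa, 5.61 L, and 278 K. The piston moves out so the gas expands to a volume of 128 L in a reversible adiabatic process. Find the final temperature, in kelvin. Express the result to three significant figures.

T₂ ≈ 34.6 K

Adiabatic: T₁V₁^(γ−1) = T₂V₂^(γ−1) ⇒ T₂ = T₁ (V₁/V₂)^(γ−1).
T₂ = 278 × (5.61/128)^(2/3) = 34.56 K.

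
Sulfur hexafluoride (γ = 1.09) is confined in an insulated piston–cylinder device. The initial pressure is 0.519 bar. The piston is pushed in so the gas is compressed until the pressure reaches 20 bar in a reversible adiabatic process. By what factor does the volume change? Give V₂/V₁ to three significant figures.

V₂/V₁ ≈ 0.0351

From PV^γ = const, V₂/V₁ = (P₁/P₂)^(1/γ).
V₂/V₁ = (0.519/20)^(0.917) = 0.03508.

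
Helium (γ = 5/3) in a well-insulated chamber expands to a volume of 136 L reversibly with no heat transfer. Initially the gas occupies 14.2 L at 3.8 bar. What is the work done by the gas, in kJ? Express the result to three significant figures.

W ≈ 6.30 kJ

P₂ = P₁(V₁/V₂)^γ = 3.8×(14.2/136)^(5/3) = 0.08798 bar.
For a reversible adiabat, W_by_gas = (P₁V₁ − P₂V₂)/(γ−1).
W_by = (380000×0.0142 − 8798×0.136) / (2/3) = 6299 J.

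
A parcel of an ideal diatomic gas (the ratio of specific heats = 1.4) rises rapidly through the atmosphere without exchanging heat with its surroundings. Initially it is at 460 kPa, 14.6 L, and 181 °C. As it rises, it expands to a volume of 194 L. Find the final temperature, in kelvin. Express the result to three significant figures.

For a reversible adiabat TV^(γ−1) is constant, so T₂ = T₁ (V₁/V₂)^(γ−1).
T₁ = 181 °C = 454.1 K.
T₂ = 454.1 × (14.6/194)^(0.4) = 161.4 K.

T₂ ≈ 161 K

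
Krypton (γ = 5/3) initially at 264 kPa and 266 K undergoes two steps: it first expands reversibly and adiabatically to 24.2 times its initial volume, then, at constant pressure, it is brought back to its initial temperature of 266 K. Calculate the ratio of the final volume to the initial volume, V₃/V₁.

Adiabatic step: V₂/V₁ = 24.2; T₂ = T₁·(1/24.2)^(2/3) = 31.79 K.
Isobaric step: V₃/V₂ = T₃/T₂ = 266/31.79.
V₃/V₁ = (V₂/V₁)(V₃/V₂) = 24.2 × (266/31.79) = 202.5.

V₃/V₁ ≈ 202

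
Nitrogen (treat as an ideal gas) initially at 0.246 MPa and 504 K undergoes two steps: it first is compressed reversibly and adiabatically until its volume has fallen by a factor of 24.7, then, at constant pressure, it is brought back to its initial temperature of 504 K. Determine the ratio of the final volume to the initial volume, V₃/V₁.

For a diatomic ideal gas γ = 7/5.
Adiabatic step: V₂/V₁ = 0.04049; T₂ = T₁·24.7^(2/5) = 1818 K.
Isobaric step: V₃/V₂ = T₃/T₂ = 504/1818.
V₃/V₁ = (V₂/V₁)(V₃/V₂) = 0.04049 × (504/1818) = 0.01123.

V₃/V₁ ≈ 0.0112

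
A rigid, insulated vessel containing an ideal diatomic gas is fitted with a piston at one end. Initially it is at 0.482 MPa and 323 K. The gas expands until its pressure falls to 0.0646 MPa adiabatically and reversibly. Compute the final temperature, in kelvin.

Adiabatic: T₂/T₁ = (P₂/P₁)^((γ−1)/γ).
For a diatomic ideal gas γ = 7/5, so (γ−1)/γ = 2/7.
T₂ = 323 × (0.0646/0.482)^(2/7) = 181.9 K.

T₂ ≈ 182 K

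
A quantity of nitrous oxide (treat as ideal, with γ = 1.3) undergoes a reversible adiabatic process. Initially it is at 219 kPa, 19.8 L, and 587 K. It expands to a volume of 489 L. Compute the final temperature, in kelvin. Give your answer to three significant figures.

For a reversible adiabat TV^(γ−1) is constant, so T₂ = T₁ (V₁/V₂)^(γ−1).
T₂ = 587 × (19.8/489)^(0.3) = 224.3 K.

T₂ ≈ 224 K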